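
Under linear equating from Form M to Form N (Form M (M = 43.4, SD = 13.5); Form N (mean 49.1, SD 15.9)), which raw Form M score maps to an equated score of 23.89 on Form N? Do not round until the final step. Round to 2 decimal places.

22.00

Invert y = (SD_Y/SD_X)(x − M_X) + M_Y:
x = (SD_X/SD_Y)(y − M_Y) + M_X = (13.5/15.9)(23.89 − 49.1) + 43.4
x = 0.849057 × -25.210 + 43.4 = 22.00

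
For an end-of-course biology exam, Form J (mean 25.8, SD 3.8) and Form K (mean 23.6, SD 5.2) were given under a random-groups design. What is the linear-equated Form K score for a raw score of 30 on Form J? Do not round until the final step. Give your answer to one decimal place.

29.3

Linear equating: y = (SD_Y/SD_X)(x − M_X) + M_Y
y = (5.2/3.8)(30 − 25.8) + 23.6
y = 1.368421 × 4.2 + 23.6 = 5.7474 + 23.6 = 29.3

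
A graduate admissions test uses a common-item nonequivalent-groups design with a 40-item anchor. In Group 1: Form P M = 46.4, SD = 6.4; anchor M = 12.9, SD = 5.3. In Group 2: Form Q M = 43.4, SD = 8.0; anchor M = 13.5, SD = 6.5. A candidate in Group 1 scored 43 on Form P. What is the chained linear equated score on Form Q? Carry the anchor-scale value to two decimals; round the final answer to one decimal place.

Form P → anchor (Group 1): v = (5.3/6.4)(43 − 46.4) + 12.9 = 10.08
anchor → Form Q (Group 2): y = (8.0/6.5)(10.08 − 13.5) + 43.4 = 39.2

39.2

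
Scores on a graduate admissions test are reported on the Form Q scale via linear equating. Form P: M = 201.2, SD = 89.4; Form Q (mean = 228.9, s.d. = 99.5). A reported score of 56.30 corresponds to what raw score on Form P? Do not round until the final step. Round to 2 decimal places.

46.12

Invert y = (SD_Y/SD_X)(x − M_X) + M_Y:
x = (SD_X/SD_Y)(y − M_Y) + M_X = (89.4/99.5)(56.30 − 228.9) + 201.2
x = 0.898492 × -172.600 + 201.2 = 46.12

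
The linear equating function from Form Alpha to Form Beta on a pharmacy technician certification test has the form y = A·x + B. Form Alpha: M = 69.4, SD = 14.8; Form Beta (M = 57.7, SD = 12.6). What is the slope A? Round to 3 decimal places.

0.851

A = SD_Y / SD_X = 12.6 / 14.8 = 0.851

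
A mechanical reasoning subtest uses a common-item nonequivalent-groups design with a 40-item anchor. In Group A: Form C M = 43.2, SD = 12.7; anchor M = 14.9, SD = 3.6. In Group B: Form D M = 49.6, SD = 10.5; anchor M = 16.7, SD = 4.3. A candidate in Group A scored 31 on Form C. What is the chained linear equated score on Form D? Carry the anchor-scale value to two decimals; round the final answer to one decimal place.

36.8

Form C → anchor (Group A): v = (3.6/12.7)(31 − 43.2) + 14.9 = 11.44
anchor → Form D (Group B): y = (10.5/4.3)(11.44 − 16.7) + 49.6 = 36.8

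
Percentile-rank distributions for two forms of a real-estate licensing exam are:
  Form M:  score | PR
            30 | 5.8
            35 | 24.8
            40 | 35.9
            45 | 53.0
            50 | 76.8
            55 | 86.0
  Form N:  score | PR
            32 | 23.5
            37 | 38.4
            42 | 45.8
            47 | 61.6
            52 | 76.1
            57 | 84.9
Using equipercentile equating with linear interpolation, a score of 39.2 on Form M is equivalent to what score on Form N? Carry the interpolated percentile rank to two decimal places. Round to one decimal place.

35.6

PR of 39.2 on Form M: 24.8 + (39.2 − 35)/(40 − 35) × (35.9 − 24.8) = 34.12
On Form N, PR 34.12 falls between score 32 (PR 23.5) and 37 (PR 38.4).
Interpolate: 32 + (34.12 − 23.5)/(38.4 − 23.5) × (37 − 32) = 35.6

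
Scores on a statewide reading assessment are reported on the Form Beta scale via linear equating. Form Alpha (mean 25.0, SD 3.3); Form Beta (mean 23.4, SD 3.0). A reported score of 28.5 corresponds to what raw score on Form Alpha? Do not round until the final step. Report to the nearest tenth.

30.6

Invert y = (SD_Y/SD_X)(x − M_X) + M_Y:
x = (SD_X/SD_Y)(y − M_Y) + M_X = (3.3/3.0)(28.5 − 23.4) + 25.0
x = 1.100000 × 5.100 + 25.0 = 30.6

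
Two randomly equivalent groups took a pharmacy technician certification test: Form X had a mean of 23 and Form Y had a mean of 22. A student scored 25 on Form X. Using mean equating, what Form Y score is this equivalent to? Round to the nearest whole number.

Mean equating: y = x + (M_Y − M_X) = 25 + (22 − 23) = 24

24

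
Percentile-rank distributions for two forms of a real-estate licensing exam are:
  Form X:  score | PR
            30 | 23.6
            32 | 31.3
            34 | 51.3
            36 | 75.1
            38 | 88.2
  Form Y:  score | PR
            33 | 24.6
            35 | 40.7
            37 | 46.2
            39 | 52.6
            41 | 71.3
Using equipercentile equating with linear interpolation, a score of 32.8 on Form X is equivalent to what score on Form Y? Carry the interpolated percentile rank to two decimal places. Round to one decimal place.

34.8

PR of 32.8 on Form X: 31.3 + (32.8 − 32)/(34 − 32) × (51.3 − 31.3) = 39.30
On Form Y, PR 39.30 falls between score 33 (PR 24.6) and 35 (PR 40.7).
Interpolate: 33 + (39.30 − 24.6)/(40.7 − 24.6) × (35 − 33) = 34.8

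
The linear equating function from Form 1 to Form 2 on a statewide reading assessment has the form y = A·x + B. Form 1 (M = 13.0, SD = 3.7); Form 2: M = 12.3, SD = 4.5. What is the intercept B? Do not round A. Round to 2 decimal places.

A = SD_Y / SD_X = 4.5 / 3.7 = 1.216216
B = M_Y − A·M_X = 12.3 − 1.216216 × 13.0 = -3.51

-3.51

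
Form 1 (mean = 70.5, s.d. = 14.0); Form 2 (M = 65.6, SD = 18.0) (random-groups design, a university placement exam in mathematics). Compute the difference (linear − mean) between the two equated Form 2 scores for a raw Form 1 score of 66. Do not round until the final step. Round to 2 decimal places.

-1.29

Mean-equated: 66 + (65.6 − 70.5) = 61.10
Linear-equated: (18.0/14.0)(66 − 70.5) + 65.6 = 59.814
Difference = 59.814 − 61.10 = -1.29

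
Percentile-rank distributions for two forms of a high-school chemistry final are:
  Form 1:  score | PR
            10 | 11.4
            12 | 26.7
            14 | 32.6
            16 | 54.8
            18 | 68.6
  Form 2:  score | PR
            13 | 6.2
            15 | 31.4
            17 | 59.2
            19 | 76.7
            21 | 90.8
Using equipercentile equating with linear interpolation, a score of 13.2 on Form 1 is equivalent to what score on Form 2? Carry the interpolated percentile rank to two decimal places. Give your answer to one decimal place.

PR of 13.2 on Form 1: 26.7 + (13.2 − 12)/(14 − 12) × (32.6 − 26.7) = 30.24
On Form 2, PR 30.24 falls between score 13 (PR 6.2) and 15 (PR 31.4).
Interpolate: 13 + (30.24 − 6.2)/(31.4 − 6.2) × (15 − 13) = 14.9

14.9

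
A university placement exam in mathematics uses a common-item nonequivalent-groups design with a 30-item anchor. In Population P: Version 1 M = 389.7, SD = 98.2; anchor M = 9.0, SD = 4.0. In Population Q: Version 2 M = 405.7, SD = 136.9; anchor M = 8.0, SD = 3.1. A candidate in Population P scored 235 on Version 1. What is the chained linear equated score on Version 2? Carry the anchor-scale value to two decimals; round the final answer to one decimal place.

171.6

Version 1 → anchor (Population P): v = (4.0/98.2)(235 − 389.7) + 9.0 = 2.70
anchor → Version 2 (Population Q): y = (136.9/3.1)(2.70 − 8.0) + 405.7 = 171.6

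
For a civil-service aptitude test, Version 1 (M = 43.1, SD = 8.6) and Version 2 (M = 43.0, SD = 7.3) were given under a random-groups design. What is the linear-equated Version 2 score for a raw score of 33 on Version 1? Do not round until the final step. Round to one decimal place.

Linear equating: y = (SD_Y/SD_X)(x − M_X) + M_Y
y = (7.3/8.6)(33 − 43.1) + 43.0
y = 0.848837 × -10.1 + 43.0 = -8.5733 + 43.0 = 34.4

34.4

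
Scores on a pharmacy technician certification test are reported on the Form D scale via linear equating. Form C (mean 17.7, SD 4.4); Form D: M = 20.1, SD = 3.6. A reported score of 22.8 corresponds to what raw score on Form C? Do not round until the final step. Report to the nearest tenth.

21.0

Invert y = (SD_Y/SD_X)(x − M_X) + M_Y:
x = (SD_X/SD_Y)(y − M_Y) + M_X = (4.4/3.6)(22.8 − 20.1) + 17.7
x = 1.222222 × 2.700 + 17.7 = 21.0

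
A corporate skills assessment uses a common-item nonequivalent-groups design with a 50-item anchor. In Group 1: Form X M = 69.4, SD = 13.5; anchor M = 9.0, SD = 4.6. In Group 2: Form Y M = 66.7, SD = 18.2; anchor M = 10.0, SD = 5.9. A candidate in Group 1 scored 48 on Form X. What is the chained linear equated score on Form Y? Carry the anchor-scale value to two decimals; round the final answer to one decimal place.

41.1

Form X → anchor (Group 1): v = (4.6/13.5)(48 − 69.4) + 9.0 = 1.71
anchor → Form Y (Group 2): y = (18.2/5.9)(1.71 − 10.0) + 66.7 = 41.1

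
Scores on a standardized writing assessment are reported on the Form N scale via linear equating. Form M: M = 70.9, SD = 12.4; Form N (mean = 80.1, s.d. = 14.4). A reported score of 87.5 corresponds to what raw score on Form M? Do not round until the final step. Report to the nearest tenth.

Invert y = (SD_Y/SD_X)(x − M_X) + M_Y:
x = (SD_X/SD_Y)(y − M_Y) + M_X = (12.4/14.4)(87.5 − 80.1) + 70.9
x = 0.861111 × 7.400 + 70.9 = 77.3

77.3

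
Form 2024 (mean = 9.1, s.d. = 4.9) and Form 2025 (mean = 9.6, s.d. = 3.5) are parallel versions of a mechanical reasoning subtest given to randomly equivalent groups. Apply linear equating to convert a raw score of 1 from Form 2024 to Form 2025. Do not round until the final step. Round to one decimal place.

3.8

Linear equating: y = (SD_Y/SD_X)(x − M_X) + M_Y
y = (3.5/4.9)(1 − 9.1) + 9.6
y = 0.714286 × -8.1 + 9.6 = -5.7857 + 9.6 = 3.8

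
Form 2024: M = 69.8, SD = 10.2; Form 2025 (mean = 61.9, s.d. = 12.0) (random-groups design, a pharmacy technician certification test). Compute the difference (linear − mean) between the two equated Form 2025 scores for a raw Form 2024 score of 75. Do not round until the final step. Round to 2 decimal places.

Mean-equated: 75 + (61.9 − 69.8) = 67.10
Linear-equated: (12.0/10.2)(75 − 69.8) + 61.9 = 68.018
Difference = 68.018 − 67.10 = 0.92

0.92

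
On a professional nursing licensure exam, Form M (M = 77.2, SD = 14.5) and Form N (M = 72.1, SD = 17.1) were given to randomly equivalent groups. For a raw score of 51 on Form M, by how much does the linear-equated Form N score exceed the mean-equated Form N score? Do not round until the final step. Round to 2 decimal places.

Mean-equated: 51 + (72.1 − 77.2) = 45.90
Linear-equated: (17.1/14.5)(51 − 77.2) + 72.1 = 41.202
Difference = 41.202 − 45.90 = -4.70

-4.70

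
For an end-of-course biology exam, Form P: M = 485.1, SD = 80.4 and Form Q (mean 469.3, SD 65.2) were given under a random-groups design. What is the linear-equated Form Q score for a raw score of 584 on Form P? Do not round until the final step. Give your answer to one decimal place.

549.5

Linear equating: y = (SD_Y/SD_X)(x − M_X) + M_Y
y = (65.2/80.4)(584 − 485.1) + 469.3
y = 0.810945 × 98.9 + 469.3 = 80.2025 + 469.3 = 549.5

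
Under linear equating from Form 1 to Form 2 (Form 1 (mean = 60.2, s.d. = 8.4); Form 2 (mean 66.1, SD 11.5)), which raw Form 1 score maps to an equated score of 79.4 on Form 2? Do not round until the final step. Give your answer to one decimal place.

69.9

Invert y = (SD_Y/SD_X)(x − M_X) + M_Y:
x = (SD_X/SD_Y)(y − M_Y) + M_X = (8.4/11.5)(79.4 − 66.1) + 60.2
x = 0.730435 × 13.300 + 60.2 = 69.9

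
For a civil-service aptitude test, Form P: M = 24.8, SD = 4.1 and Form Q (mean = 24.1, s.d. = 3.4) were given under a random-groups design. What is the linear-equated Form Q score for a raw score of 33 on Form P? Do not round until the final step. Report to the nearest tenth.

30.9

Linear equating: y = (SD_Y/SD_X)(x − M_X) + M_Y
y = (3.4/4.1)(33 − 24.8) + 24.1
y = 0.829268 × 8.2 + 24.1 = 6.8000 + 24.1 = 30.9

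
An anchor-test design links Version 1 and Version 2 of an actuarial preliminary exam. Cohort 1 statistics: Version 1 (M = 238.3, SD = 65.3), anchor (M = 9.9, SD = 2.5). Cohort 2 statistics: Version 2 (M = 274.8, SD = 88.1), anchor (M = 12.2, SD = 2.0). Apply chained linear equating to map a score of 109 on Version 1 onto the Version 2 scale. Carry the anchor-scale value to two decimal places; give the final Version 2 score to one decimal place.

-44.6

Version 1 → anchor (Cohort 1): v = (2.5/65.3)(109 − 238.3) + 9.9 = 4.95
anchor → Version 2 (Cohort 2): y = (88.1/2.0)(4.95 − 12.2) + 274.8 = -44.6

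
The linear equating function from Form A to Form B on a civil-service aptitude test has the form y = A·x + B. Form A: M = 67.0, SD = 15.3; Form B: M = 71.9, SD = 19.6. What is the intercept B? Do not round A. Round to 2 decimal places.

-13.93

A = SD_Y / SD_X = 19.6 / 15.3 = 1.281046
B = M_Y − A·M_X = 71.9 − 1.281046 × 67.0 = -13.93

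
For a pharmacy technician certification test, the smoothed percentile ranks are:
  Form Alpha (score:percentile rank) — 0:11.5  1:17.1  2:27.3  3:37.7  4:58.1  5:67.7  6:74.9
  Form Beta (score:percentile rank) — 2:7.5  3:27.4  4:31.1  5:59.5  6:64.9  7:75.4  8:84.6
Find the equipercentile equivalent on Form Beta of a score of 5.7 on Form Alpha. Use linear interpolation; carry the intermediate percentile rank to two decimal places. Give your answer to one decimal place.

PR of 5.7 on Form Alpha: 67.7 + (5.7 − 5)/(6 − 5) × (74.9 − 67.7) = 72.74
On Form Beta, PR 72.74 falls between score 6 (PR 64.9) and 7 (PR 75.4).
Interpolate: 6 + (72.74 − 64.9)/(75.4 − 64.9) × (7 − 6) = 6.7

6.7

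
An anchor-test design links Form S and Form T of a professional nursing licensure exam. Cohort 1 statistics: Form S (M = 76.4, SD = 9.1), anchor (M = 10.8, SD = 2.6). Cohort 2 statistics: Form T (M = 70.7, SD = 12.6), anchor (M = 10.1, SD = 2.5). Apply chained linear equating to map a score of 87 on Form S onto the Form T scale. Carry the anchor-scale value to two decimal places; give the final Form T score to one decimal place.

89.5

Form S → anchor (Cohort 1): v = (2.6/9.1)(87 − 76.4) + 10.8 = 13.83
anchor → Form T (Cohort 2): y = (12.6/2.5)(13.83 − 10.1) + 70.7 = 89.5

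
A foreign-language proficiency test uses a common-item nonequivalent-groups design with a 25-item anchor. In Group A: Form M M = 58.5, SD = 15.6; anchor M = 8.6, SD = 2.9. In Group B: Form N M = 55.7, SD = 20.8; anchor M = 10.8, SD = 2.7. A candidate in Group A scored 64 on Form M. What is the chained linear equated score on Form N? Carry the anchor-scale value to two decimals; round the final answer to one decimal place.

46.6

Form M → anchor (Group A): v = (2.9/15.6)(64 − 58.5) + 8.6 = 9.62
anchor → Form N (Group B): y = (20.8/2.7)(9.62 − 10.8) + 55.7 = 46.6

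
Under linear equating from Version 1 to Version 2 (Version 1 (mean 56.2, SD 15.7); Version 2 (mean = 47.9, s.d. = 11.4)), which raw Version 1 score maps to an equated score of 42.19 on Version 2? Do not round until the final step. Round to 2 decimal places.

Invert y = (SD_Y/SD_X)(x − M_X) + M_Y:
x = (SD_X/SD_Y)(y − M_Y) + M_X = (15.7/11.4)(42.19 − 47.9) + 56.2
x = 1.377193 × -5.710 + 56.2 = 48.34

48.34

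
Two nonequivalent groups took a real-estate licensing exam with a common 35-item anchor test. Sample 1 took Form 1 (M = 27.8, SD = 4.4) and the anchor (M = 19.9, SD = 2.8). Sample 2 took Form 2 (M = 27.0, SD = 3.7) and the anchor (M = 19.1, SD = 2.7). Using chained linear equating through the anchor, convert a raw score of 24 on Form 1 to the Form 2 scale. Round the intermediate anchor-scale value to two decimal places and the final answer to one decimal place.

24.8

Form 1 → anchor (Sample 1): v = (2.8/4.4)(24 − 27.8) + 19.9 = 17.48
anchor → Form 2 (Sample 2): y = (3.7/2.7)(17.48 − 19.1) + 27.0 = 24.8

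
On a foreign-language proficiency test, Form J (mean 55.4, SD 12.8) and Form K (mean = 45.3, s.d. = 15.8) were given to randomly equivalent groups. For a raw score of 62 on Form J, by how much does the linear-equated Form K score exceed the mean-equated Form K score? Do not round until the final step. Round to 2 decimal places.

Mean-equated: 62 + (45.3 − 55.4) = 51.90
Linear-equated: (15.8/12.8)(62 − 55.4) + 45.3 = 53.447
Difference = 53.447 − 51.90 = 1.55

1.55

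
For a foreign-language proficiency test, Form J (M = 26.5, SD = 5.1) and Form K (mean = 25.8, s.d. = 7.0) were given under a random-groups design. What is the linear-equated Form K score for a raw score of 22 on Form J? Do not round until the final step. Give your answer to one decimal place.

Linear equating: y = (SD_Y/SD_X)(x − M_X) + M_Y
y = (7.0/5.1)(22 − 26.5) + 25.8
y = 1.372549 × -4.5 + 25.8 = -6.1765 + 25.8 = 19.6

19.6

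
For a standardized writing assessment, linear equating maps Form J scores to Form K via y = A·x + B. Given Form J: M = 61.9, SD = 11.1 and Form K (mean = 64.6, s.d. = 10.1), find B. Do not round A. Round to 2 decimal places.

A = SD_Y / SD_X = 10.1 / 11.1 = 0.909910
B = M_Y − A·M_X = 64.6 − 0.909910 × 61.9 = 8.28

8.28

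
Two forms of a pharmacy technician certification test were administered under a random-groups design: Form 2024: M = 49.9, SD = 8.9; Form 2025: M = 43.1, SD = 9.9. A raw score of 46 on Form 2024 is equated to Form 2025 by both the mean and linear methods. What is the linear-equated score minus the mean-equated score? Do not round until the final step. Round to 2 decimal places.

-0.44

Mean-equated: 46 + (43.1 − 49.9) = 39.20
Linear-equated: (9.9/8.9)(46 − 49.9) + 43.1 = 38.762
Difference = 38.762 − 39.20 = -0.44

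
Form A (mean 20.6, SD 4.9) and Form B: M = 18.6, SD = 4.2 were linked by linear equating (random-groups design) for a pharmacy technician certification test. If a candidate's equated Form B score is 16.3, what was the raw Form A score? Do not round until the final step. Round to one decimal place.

17.9

Invert y = (SD_Y/SD_X)(x − M_X) + M_Y:
x = (SD_X/SD_Y)(y − M_Y) + M_X = (4.9/4.2)(16.3 − 18.6) + 20.6
x = 1.166667 × -2.300 + 20.6 = 17.9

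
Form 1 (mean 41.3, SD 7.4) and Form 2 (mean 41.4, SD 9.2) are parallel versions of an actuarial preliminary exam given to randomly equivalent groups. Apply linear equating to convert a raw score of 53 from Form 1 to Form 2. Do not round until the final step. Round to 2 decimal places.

Linear equating: y = (SD_Y/SD_X)(x − M_X) + M_Y
y = (9.2/7.4)(53 − 41.3) + 41.4
y = 1.243243 × 11.7 + 41.4 = 14.5459 + 41.4 = 55.95

55.95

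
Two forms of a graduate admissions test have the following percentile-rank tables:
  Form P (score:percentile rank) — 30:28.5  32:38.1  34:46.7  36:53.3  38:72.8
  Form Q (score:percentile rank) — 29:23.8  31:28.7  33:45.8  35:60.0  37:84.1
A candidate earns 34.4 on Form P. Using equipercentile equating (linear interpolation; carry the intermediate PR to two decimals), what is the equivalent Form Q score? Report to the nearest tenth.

33.3

PR of 34.4 on Form P: 46.7 + (34.4 − 34)/(36 − 34) × (53.3 − 46.7) = 48.02
On Form Q, PR 48.02 falls between score 33 (PR 45.8) and 35 (PR 60.0).
Interpolate: 33 + (48.02 − 45.8)/(60.0 − 45.8) × (35 − 33) = 33.3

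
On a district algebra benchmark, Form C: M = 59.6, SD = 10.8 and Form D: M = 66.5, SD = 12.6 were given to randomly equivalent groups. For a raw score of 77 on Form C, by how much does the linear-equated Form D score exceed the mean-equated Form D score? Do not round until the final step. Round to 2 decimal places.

2.90

Mean-equated: 77 + (66.5 − 59.6) = 83.90
Linear-equated: (12.6/10.8)(77 − 59.6) + 66.5 = 86.800
Difference = 86.800 − 83.90 = 2.90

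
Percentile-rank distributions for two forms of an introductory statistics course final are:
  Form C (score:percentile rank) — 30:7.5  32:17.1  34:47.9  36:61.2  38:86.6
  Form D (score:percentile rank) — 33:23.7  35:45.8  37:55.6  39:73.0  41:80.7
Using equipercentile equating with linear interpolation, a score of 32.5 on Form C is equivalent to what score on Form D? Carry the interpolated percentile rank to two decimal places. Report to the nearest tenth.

33.1

PR of 32.5 on Form C: 17.1 + (32.5 − 32)/(34 − 32) × (47.9 − 17.1) = 24.80
On Form D, PR 24.80 falls between score 33 (PR 23.7) and 35 (PR 45.8).
Interpolate: 33 + (24.80 − 23.7)/(45.8 − 23.7) × (35 − 33) = 33.1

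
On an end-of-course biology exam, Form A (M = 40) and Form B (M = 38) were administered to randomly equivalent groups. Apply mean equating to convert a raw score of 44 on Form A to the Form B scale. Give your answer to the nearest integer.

Mean equating: y = x + (M_Y − M_X) = 44 + (38 − 40) = 42

42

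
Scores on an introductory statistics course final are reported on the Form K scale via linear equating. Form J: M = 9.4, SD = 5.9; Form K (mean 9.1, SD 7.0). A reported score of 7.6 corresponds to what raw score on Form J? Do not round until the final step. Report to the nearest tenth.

8.1

Invert y = (SD_Y/SD_X)(x − M_X) + M_Y:
x = (SD_X/SD_Y)(y − M_Y) + M_X = (5.9/7.0)(7.6 − 9.1) + 9.4
x = 0.842857 × -1.500 + 9.4 = 8.1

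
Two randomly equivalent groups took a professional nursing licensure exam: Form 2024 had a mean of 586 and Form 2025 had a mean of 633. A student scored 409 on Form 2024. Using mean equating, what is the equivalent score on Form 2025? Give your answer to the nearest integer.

456

Mean equating: y = x + (M_Y − M_X) = 409 + (633 − 586) = 456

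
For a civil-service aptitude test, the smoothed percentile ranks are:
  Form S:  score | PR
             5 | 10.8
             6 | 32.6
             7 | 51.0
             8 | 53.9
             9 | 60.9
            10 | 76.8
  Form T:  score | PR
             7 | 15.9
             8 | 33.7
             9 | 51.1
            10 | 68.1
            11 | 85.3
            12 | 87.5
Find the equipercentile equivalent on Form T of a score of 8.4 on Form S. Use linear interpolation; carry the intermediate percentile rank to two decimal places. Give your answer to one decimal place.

9.3

PR of 8.4 on Form S: 53.9 + (8.4 − 8)/(9 − 8) × (60.9 − 53.9) = 56.70
On Form T, PR 56.70 falls between score 9 (PR 51.1) and 10 (PR 68.1).
Interpolate: 9 + (56.70 − 51.1)/(68.1 − 51.1) × (10 − 9) = 9.3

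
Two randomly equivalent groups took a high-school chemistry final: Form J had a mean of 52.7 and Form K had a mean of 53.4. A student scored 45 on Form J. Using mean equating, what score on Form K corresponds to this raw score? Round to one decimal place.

45.7

Mean equating: y = x + (M_Y − M_X) = 45 + (53.4 − 52.7) = 45.7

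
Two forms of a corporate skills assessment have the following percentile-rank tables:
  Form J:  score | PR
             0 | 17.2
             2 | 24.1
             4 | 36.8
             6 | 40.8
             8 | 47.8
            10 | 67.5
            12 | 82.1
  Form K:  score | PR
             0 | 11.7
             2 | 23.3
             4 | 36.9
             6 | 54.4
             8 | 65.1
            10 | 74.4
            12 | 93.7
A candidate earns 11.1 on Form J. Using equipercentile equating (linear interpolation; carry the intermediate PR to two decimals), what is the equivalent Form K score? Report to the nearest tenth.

PR of 11.1 on Form J: 67.5 + (11.1 − 10)/(12 − 10) × (82.1 − 67.5) = 75.53
On Form K, PR 75.53 falls between score 10 (PR 74.4) and 12 (PR 93.7).
Interpolate: 10 + (75.53 − 74.4)/(93.7 − 74.4) × (12 − 10) = 10.1

10.1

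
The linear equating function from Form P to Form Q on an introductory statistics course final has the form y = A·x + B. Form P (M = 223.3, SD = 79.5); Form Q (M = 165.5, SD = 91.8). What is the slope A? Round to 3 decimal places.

1.155

A = SD_Y / SD_X = 91.8 / 79.5 = 1.155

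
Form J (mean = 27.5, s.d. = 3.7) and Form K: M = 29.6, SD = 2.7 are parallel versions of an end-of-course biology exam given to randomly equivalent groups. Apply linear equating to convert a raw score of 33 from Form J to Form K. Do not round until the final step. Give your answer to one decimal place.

Linear equating: y = (SD_Y/SD_X)(x − M_X) + M_Y
y = (2.7/3.7)(33 − 27.5) + 29.6
y = 0.729730 × 5.5 + 29.6 = 4.0135 + 29.6 = 33.6

33.6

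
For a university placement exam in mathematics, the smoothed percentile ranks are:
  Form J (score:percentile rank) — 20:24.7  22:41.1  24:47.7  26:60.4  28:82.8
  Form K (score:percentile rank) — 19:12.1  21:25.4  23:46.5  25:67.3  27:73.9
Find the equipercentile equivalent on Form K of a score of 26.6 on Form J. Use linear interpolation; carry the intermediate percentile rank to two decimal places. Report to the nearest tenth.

PR of 26.6 on Form J: 60.4 + (26.6 − 26)/(28 − 26) × (82.8 − 60.4) = 67.12
On Form K, PR 67.12 falls between score 23 (PR 46.5) and 25 (PR 67.3).
Interpolate: 23 + (67.12 − 46.5)/(67.3 − 46.5) × (25 − 23) = 25.0

25.0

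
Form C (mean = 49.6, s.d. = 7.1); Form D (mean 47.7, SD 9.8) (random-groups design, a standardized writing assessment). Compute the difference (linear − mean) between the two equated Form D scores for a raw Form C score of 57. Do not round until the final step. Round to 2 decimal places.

Mean-equated: 57 + (47.7 − 49.6) = 55.10
Linear-equated: (9.8/7.1)(57 − 49.6) + 47.7 = 57.914
Difference = 57.914 − 55.10 = 2.81

2.81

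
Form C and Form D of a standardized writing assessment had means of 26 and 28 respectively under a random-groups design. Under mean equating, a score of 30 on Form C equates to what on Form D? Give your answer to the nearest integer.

Mean equating: y = x + (M_Y − M_X) = 30 + (28 − 26) = 32

32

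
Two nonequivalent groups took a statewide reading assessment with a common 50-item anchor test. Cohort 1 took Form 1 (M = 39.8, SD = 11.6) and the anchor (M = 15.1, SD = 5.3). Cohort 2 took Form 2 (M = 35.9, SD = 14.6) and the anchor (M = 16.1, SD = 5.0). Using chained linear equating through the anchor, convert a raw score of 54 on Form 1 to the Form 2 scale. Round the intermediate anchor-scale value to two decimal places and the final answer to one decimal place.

Form 1 → anchor (Cohort 1): v = (5.3/11.6)(54 − 39.8) + 15.1 = 21.59
anchor → Form 2 (Cohort 2): y = (14.6/5.0)(21.59 − 16.1) + 35.9 = 51.9

51.9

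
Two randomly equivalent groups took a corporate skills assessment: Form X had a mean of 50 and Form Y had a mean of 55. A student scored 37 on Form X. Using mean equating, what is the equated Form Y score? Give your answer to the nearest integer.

Mean equating: y = x + (M_Y − M_X) = 37 + (55 − 50) = 42

42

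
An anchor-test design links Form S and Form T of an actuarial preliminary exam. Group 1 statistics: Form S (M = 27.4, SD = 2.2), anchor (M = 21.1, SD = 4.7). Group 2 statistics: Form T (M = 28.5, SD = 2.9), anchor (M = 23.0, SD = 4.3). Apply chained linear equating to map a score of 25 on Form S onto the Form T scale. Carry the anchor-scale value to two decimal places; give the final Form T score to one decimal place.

Form S → anchor (Group 1): v = (4.7/2.2)(25 − 27.4) + 21.1 = 15.97
anchor → Form T (Group 2): y = (2.9/4.3)(15.97 − 23.0) + 28.5 = 23.8

23.8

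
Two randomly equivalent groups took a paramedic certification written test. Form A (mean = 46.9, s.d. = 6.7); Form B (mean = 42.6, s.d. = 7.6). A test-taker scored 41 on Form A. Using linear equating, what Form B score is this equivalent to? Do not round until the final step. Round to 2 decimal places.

35.91

Linear equating: y = (SD_Y/SD_X)(x − M_X) + M_Y
y = (7.6/6.7)(41 − 46.9) + 42.6
y = 1.134328 × -5.9 + 42.6 = -6.6925 + 42.6 = 35.91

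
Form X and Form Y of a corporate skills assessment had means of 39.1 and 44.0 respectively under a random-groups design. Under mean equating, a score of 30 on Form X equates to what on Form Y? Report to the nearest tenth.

Mean equating: y = x + (M_Y − M_X) = 30 + (44.0 − 39.1) = 34.9

34.9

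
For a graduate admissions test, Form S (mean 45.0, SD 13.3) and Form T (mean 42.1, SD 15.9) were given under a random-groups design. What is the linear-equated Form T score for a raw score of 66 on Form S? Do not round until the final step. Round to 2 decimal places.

Linear equating: y = (SD_Y/SD_X)(x − M_X) + M_Y
y = (15.9/13.3)(66 − 45.0) + 42.1
y = 1.195489 × 21.0 + 42.1 = 25.1053 + 42.1 = 67.21

67.21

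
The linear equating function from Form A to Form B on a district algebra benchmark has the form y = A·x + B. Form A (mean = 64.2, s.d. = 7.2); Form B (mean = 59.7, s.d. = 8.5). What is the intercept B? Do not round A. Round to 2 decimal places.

-16.09

A = SD_Y / SD_X = 8.5 / 7.2 = 1.180556
B = M_Y − A·M_X = 59.7 − 1.180556 × 64.2 = -16.09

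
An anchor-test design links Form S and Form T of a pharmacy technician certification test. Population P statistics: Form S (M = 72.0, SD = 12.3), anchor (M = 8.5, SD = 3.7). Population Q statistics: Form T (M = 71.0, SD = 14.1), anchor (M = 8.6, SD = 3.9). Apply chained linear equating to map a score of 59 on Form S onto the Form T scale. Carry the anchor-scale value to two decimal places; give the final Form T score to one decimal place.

56.5

Form S → anchor (Population P): v = (3.7/12.3)(59 − 72.0) + 8.5 = 4.59
anchor → Form T (Population Q): y = (14.1/3.9)(4.59 − 8.6) + 71.0 = 56.5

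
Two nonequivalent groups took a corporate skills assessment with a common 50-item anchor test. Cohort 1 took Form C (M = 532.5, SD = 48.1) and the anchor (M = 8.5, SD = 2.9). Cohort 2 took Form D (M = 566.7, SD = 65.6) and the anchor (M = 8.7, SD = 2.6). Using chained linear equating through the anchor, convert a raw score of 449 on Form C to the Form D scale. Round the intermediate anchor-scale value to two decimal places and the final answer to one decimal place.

Form C → anchor (Cohort 1): v = (2.9/48.1)(449 − 532.5) + 8.5 = 3.47
anchor → Form D (Cohort 2): y = (65.6/2.6)(3.47 − 8.7) + 566.7 = 434.7

434.7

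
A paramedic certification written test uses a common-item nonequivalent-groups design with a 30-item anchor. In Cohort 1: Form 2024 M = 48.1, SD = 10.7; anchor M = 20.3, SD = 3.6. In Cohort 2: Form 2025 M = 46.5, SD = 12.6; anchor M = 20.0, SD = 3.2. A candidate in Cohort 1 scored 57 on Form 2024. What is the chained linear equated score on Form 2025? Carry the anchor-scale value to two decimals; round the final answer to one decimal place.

Form 2024 → anchor (Cohort 1): v = (3.6/10.7)(57 − 48.1) + 20.3 = 23.29
anchor → Form 2025 (Cohort 2): y = (12.6/3.2)(23.29 − 20.0) + 46.5 = 59.5

59.5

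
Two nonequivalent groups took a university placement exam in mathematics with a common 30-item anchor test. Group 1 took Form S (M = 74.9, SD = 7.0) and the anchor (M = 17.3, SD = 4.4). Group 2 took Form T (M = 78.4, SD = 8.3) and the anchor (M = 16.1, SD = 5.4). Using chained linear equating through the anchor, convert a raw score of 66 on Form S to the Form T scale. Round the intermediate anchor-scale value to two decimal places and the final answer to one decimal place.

Form S → anchor (Group 1): v = (4.4/7.0)(66 − 74.9) + 17.3 = 11.71
anchor → Form T (Group 2): y = (8.3/5.4)(11.71 − 16.1) + 78.4 = 71.7

71.7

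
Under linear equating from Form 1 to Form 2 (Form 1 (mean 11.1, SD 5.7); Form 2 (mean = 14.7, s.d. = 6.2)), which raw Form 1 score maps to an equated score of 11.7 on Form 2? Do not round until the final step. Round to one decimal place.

8.3

Invert y = (SD_Y/SD_X)(x − M_X) + M_Y:
x = (SD_X/SD_Y)(y − M_Y) + M_X = (5.7/6.2)(11.7 − 14.7) + 11.1
x = 0.919355 × -3.000 + 11.1 = 8.3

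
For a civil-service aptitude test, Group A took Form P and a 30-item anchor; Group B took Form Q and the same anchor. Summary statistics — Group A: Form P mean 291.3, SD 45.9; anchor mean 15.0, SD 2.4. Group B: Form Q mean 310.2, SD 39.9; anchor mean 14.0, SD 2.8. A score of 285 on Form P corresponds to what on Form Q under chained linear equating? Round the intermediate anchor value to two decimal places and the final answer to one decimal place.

319.7

Form P → anchor (Group A): v = (2.4/45.9)(285 − 291.3) + 15.0 = 14.67
anchor → Form Q (Group B): y = (39.9/2.8)(14.67 − 14.0) + 310.2 = 319.7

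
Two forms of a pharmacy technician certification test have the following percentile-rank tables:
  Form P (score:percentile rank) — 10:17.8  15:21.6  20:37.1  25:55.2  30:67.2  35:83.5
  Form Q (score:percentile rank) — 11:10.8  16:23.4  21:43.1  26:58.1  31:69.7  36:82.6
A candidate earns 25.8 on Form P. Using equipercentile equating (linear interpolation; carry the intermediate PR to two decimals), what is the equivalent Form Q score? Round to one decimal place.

25.7

PR of 25.8 on Form P: 55.2 + (25.8 − 25)/(30 − 25) × (67.2 − 55.2) = 57.12
On Form Q, PR 57.12 falls between score 21 (PR 43.1) and 26 (PR 58.1).
Interpolate: 21 + (57.12 − 43.1)/(58.1 − 43.1) × (26 − 21) = 25.7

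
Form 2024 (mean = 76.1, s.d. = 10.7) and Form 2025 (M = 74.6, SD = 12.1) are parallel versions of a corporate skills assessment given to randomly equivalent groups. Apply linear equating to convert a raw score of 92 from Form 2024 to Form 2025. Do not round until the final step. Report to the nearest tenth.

92.6

Linear equating: y = (SD_Y/SD_X)(x − M_X) + M_Y
y = (12.1/10.7)(92 − 76.1) + 74.6
y = 1.130841 × 15.9 + 74.6 = 17.9804 + 74.6 = 92.6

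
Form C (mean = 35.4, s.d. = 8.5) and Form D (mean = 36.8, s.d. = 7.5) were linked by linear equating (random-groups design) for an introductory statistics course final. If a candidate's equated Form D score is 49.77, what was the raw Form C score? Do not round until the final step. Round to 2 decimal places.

50.10

Invert y = (SD_Y/SD_X)(x − M_X) + M_Y:
x = (SD_X/SD_Y)(y − M_Y) + M_X = (8.5/7.5)(49.77 − 36.8) + 35.4
x = 1.133333 × 12.970 + 35.4 = 50.10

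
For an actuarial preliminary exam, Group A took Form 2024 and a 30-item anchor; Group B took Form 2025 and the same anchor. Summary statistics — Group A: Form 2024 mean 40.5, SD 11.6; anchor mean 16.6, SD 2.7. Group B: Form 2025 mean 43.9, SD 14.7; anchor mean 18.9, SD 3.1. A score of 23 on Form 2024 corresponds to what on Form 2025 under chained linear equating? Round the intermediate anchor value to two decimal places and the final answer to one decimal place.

13.7

Form 2024 → anchor (Group A): v = (2.7/11.6)(23 − 40.5) + 16.6 = 12.53
anchor → Form 2025 (Group B): y = (14.7/3.1)(12.53 − 18.9) + 43.9 = 13.7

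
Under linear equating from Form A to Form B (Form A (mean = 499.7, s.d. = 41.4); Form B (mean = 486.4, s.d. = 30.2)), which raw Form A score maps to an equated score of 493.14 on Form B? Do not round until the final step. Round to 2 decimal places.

508.94

Invert y = (SD_Y/SD_X)(x − M_X) + M_Y:
x = (SD_X/SD_Y)(y − M_Y) + M_X = (41.4/30.2)(493.14 − 486.4) + 499.7
x = 1.370861 × 6.740 + 499.7 = 508.94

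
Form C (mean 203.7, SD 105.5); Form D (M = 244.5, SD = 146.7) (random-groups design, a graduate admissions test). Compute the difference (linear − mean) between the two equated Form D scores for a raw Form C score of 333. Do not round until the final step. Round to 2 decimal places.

Mean-equated: 333 + (244.5 − 203.7) = 373.80
Linear-equated: (146.7/105.5)(333 − 203.7) + 244.5 = 424.294
Difference = 424.294 − 373.80 = 50.49

50.49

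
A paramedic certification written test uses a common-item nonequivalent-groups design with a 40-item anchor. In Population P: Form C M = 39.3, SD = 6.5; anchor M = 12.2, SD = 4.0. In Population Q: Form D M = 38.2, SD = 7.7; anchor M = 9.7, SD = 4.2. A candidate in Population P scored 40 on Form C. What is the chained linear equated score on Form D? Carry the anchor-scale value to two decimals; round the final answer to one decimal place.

Form C → anchor (Population P): v = (4.0/6.5)(40 − 39.3) + 12.2 = 12.63
anchor → Form D (Population Q): y = (7.7/4.2)(12.63 − 9.7) + 38.2 = 43.6

43.6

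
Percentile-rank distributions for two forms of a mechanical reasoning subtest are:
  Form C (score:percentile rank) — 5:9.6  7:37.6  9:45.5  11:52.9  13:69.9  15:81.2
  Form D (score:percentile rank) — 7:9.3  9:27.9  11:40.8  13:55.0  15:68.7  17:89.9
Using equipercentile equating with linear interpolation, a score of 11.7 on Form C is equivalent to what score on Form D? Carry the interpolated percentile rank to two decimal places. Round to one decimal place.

PR of 11.7 on Form C: 52.9 + (11.7 − 11)/(13 − 11) × (69.9 − 52.9) = 58.85
On Form D, PR 58.85 falls between score 13 (PR 55.0) and 15 (PR 68.7).
Interpolate: 13 + (58.85 − 55.0)/(68.7 − 55.0) × (15 − 13) = 13.6

13.6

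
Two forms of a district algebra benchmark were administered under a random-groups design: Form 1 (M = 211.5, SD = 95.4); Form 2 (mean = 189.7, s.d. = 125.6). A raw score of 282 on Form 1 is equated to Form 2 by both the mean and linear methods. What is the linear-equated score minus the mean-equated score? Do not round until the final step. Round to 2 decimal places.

22.32

Mean-equated: 282 + (189.7 − 211.5) = 260.20
Linear-equated: (125.6/95.4)(282 − 211.5) + 189.7 = 282.518
Difference = 282.518 − 260.20 = 22.32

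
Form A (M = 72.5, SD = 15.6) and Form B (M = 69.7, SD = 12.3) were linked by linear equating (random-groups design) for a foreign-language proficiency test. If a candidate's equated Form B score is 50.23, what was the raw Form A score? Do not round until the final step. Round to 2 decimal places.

Invert y = (SD_Y/SD_X)(x − M_X) + M_Y:
x = (SD_X/SD_Y)(y − M_Y) + M_X = (15.6/12.3)(50.23 − 69.7) + 72.5
x = 1.268293 × -19.470 + 72.5 = 47.81

47.81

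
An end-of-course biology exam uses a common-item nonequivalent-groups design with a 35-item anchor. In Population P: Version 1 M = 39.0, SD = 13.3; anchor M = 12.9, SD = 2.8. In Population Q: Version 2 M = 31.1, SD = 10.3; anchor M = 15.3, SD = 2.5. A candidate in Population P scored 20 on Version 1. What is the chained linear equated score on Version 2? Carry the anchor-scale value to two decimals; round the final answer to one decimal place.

Version 1 → anchor (Population P): v = (2.8/13.3)(20 − 39.0) + 12.9 = 8.90
anchor → Version 2 (Population Q): y = (10.3/2.5)(8.90 − 15.3) + 31.1 = 4.7

4.7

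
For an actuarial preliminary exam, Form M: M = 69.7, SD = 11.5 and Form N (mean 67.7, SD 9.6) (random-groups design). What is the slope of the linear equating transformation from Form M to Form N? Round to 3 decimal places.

A = SD_Y / SD_X = 9.6 / 11.5 = 0.835

0.835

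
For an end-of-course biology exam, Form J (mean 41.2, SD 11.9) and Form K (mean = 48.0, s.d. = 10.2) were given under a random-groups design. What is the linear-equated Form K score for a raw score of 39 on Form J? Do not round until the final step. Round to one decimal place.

46.1

Linear equating: y = (SD_Y/SD_X)(x − M_X) + M_Y
y = (10.2/11.9)(39 − 41.2) + 48.0
y = 0.857143 × -2.2 + 48.0 = -1.8857 + 48.0 = 46.1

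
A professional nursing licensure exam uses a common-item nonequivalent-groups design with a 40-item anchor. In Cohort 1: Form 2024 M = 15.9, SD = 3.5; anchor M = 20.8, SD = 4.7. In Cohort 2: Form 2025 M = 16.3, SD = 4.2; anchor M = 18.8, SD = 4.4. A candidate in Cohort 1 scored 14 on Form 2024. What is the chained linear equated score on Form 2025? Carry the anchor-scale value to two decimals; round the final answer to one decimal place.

15.8

Form 2024 → anchor (Cohort 1): v = (4.7/3.5)(14 − 15.9) + 20.8 = 18.25
anchor → Form 2025 (Cohort 2): y = (4.2/4.4)(18.25 − 18.8) + 16.3 = 15.8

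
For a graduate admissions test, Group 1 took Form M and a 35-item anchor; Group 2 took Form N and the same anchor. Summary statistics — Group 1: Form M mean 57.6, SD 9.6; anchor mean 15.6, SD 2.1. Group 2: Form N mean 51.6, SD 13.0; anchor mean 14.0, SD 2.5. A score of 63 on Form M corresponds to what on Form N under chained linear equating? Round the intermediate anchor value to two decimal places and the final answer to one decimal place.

66.1

Form M → anchor (Group 1): v = (2.1/9.6)(63 − 57.6) + 15.6 = 16.78
anchor → Form N (Group 2): y = (13.0/2.5)(16.78 − 14.0) + 51.6 = 66.1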